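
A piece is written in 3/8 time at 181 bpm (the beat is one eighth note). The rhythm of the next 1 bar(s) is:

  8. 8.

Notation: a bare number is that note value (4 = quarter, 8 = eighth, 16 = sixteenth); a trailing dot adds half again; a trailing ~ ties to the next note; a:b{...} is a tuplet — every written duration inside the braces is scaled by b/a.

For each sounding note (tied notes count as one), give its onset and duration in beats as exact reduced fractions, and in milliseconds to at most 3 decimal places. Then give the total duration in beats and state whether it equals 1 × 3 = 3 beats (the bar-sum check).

1) 0.0ms=0b +497.238ms=3/2b
2) 497.238ms=3/2b +497.238ms=3/2b
Σ=3b of 3 (181bpm 3/8) — PASS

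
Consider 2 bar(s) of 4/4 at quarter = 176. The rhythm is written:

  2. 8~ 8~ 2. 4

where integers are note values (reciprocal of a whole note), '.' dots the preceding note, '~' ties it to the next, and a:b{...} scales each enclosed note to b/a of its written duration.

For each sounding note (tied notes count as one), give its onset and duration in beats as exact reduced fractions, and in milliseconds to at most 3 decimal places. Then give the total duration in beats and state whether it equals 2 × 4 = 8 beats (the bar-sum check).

1) 0.0ms=0b +1022.727ms=3b
2) 1022.727ms=3b +1363.636ms=4b
3) 2386.364ms=7b +340.909ms=1b
Σ=8b of 8 (176bpm 4/4) — PASS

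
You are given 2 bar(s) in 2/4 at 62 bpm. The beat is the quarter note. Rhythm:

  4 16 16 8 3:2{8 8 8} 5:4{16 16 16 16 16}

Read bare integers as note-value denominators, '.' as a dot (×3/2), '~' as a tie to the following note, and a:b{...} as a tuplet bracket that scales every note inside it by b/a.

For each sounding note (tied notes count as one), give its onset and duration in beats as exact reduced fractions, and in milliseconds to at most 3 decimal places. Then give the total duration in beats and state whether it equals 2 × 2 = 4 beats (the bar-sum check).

1) 0.0ms=0b +967.742ms=1b
2) 967.742ms=1b +241.935ms=1/4b
3) 1209.677ms=5/4b +241.935ms=1/4b
4) 1451.613ms=3/2b +483.871ms=1/2b
5) 1935.484ms=2b +322.581ms=1/3b
6) 2258.065ms=7/3b +322.581ms=1/3b
7) 2580.645ms=8/3b +322.581ms=1/3b
8) 2903.226ms=3b +193.548ms=1/5b
9) 3096.774ms=16/5b +193.548ms=1/5b
10) 3290.323ms=17/5b +193.548ms=1/5b
11) 3483.871ms=18/5b +193.548ms=1/5b
12) 3677.419ms=19/5b +193.548ms=1/5b
Σ=4b of 4 (62bpm 2/4) — PASS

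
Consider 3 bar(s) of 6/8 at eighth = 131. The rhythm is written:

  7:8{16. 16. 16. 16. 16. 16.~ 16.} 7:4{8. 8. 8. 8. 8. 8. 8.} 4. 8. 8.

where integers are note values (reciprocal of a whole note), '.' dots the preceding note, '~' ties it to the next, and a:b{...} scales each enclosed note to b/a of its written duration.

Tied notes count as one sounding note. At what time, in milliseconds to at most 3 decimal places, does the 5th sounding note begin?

1. 0.0ms @ 0 + 392.585ms (6/7)
2. 392.585ms @ 6/7 + 392.585ms (6/7)
3. 785.169ms @ 12/7 + 392.585ms (6/7)
4. 1177.754ms @ 18/7 + 392.585ms (6/7)
5. 1570.338ms @ 24/7 + 392.585ms (6/7)
6. 1962.923ms @ 30/7 + 785.169ms (12/7)
7. 2748.092ms @ 6 + 392.585ms (6/7)
8. 3140.676ms @ 48/7 + 392.585ms (6/7)
9. 3533.261ms @ 54/7 + 392.585ms (6/7)
10. 3925.845ms @ 60/7 + 392.585ms (6/7)
11. 4318.43ms @ 66/7 + 392.585ms (6/7)
12. 4711.014ms @ 72/7 + 392.585ms (6/7)
13. 5103.599ms @ 78/7 + 392.585ms (6/7)
14. 5496.183ms @ 12 + 1374.046ms (3)
15. 6870.229ms @ 15 + 687.023ms (3/2)
16. 7557.252ms @ 33/2 + 687.023ms (3/2)

note 5 onset = 24/7b = 1570.338ms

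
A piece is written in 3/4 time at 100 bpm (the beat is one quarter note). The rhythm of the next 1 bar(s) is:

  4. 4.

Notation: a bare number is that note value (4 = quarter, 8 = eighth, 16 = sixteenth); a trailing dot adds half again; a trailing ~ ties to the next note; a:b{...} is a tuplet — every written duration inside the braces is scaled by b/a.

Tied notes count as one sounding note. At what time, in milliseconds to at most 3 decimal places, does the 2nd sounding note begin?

note 2 onset = 3/2b = 900.0ms

1. 0.0ms @ 0 + 900.0ms (3/2)
2. 900.0ms @ 3/2 + 900.0ms (3/2)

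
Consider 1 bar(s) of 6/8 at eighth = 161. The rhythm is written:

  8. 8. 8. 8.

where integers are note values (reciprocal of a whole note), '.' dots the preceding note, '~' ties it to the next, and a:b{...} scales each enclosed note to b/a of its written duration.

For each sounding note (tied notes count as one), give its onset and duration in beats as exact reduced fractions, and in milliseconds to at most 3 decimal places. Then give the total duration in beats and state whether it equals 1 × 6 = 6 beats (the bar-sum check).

1) 0.0ms=0b +559.006ms=3/2b
2) 559.006ms=3/2b +559.006ms=3/2b
3) 1118.012ms=3b +559.006ms=3/2b
4) 1677.019ms=9/2b +559.006ms=3/2b
Σ=6b of 6 (161bpm 6/8) — PASS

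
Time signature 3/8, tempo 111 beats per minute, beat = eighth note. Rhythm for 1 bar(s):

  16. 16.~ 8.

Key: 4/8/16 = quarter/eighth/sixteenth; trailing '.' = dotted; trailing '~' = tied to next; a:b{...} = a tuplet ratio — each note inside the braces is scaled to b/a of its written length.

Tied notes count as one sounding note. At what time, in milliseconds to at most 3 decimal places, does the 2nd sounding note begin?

1. 0.0ms @ 0 + 405.405ms (3/4)
2. 405.405ms @ 3/4 + 1216.216ms (9/4)

note 2 onset = 3/4b = 405.405ms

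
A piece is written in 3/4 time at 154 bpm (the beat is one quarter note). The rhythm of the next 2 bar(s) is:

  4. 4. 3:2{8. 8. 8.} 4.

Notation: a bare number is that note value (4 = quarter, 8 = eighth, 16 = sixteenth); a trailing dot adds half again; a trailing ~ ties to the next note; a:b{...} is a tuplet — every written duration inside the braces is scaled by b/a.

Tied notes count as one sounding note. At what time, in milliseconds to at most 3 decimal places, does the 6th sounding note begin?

note 6 onset = 9/2b = 1753.247ms

1. 0.0ms @ 0 + 584.416ms (3/2)
2. 584.416ms @ 3/2 + 584.416ms (3/2)
3. 1168.831ms @ 3 + 194.805ms (1/2)
4. 1363.636ms @ 7/2 + 194.805ms (1/2)
5. 1558.442ms @ 4 + 194.805ms (1/2)
6. 1753.247ms @ 9/2 + 584.416ms (3/2)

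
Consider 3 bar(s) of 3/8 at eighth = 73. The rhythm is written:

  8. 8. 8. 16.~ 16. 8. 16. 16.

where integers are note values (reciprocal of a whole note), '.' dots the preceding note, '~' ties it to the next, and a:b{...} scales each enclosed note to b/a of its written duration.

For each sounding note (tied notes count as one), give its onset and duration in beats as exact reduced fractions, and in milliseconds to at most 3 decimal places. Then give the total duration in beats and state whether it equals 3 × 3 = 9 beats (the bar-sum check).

1) 0.0ms=0b +1232.877ms=3/2b
2) 1232.877ms=3/2b +1232.877ms=3/2b
3) 2465.753ms=3b +1232.877ms=3/2b
4) 3698.63ms=9/2b +1232.877ms=3/2b
5) 4931.507ms=6b +1232.877ms=3/2b
6) 6164.384ms=15/2b +616.438ms=3/4b
7) 6780.822ms=33/4b +616.438ms=3/4b
Σ=9b of 9 (73bpm 3/8) — PASS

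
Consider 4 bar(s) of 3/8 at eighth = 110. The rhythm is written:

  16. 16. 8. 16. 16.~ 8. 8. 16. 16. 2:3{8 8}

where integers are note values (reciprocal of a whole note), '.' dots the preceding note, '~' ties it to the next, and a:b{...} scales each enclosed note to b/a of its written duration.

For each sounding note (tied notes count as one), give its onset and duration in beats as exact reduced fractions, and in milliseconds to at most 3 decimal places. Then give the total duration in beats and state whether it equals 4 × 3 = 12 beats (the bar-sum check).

1) 0.0ms=0b +409.091ms=3/4b
2) 409.091ms=3/4b +409.091ms=3/4b
3) 818.182ms=3/2b +818.182ms=3/2b
4) 1636.364ms=3b +409.091ms=3/4b
5) 2045.455ms=15/4b +1227.273ms=9/4b
6) 3272.727ms=6b +818.182ms=3/2b
7) 4090.909ms=15/2b +409.091ms=3/4b
8) 4500.0ms=33/4b +409.091ms=3/4b
9) 4909.091ms=9b +818.182ms=3/2b
10) 5727.273ms=21/2b +818.182ms=3/2b
Σ=12b of 12 (110bpm 3/8) — PASS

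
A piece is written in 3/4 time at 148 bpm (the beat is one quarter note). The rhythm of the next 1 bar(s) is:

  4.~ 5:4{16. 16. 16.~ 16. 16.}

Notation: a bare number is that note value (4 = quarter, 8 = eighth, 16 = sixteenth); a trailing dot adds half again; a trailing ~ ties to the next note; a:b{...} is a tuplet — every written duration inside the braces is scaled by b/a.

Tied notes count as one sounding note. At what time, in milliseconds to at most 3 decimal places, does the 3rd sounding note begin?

note 3 onset = 21/10b = 851.351ms

1. 0.0ms @ 0 + 729.73ms (9/5)
2. 729.73ms @ 9/5 + 121.622ms (3/10)
3. 851.351ms @ 21/10 + 243.243ms (3/5)
4. 1094.595ms @ 27/10 + 121.622ms (3/10)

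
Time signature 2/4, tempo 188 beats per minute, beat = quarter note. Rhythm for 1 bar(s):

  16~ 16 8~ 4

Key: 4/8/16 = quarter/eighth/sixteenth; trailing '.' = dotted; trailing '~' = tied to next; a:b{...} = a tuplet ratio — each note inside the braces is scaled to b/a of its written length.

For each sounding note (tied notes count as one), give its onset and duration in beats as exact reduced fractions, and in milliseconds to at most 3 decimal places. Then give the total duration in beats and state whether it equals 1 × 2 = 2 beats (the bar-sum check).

1) 0.0ms=0b +159.574ms=1/2b
2) 159.574ms=1/2b +478.723ms=3/2b
Σ=2b of 2 (188bpm 2/4) — PASS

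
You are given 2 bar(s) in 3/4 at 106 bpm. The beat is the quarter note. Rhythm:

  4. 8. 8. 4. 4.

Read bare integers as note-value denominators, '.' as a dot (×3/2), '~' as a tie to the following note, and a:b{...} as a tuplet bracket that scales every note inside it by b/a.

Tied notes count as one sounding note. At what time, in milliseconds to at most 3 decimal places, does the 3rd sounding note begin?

note 3 onset = 9/4b = 1273.585ms

1. 0.0ms @ 0 + 849.057ms (3/2)
2. 849.057ms @ 3/2 + 424.528ms (3/4)
3. 1273.585ms @ 9/4 + 424.528ms (3/4)
4. 1698.113ms @ 3 + 849.057ms (3/2)
5. 2547.17ms @ 9/2 + 849.057ms (3/2)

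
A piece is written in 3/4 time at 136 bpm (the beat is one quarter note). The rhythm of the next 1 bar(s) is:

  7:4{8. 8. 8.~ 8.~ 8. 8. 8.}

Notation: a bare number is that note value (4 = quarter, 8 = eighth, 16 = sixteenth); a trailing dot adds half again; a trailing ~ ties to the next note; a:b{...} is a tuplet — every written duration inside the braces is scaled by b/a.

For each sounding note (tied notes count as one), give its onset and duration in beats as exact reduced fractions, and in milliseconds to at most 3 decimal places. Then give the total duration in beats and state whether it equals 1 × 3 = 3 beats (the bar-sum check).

1) 0.0ms=0b +189.076ms=3/7b
2) 189.076ms=3/7b +189.076ms=3/7b
3) 378.151ms=6/7b +567.227ms=9/7b
4) 945.378ms=15/7b +189.076ms=3/7b
5) 1134.454ms=18/7b +189.076ms=3/7b
Σ=3b of 3 (136bpm 3/4) — PASS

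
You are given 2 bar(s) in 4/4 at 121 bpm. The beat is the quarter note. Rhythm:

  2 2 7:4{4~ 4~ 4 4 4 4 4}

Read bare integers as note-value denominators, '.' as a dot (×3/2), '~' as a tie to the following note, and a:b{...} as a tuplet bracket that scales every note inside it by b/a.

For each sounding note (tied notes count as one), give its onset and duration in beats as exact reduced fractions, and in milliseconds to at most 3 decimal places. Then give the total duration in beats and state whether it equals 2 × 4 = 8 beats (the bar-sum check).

1) 0.0ms=0b +991.736ms=2b
2) 991.736ms=2b +991.736ms=2b
3) 1983.471ms=4b +850.059ms=12/7b
4) 2833.53ms=40/7b +283.353ms=4/7b
5) 3116.883ms=44/7b +283.353ms=4/7b
6) 3400.236ms=48/7b +283.353ms=4/7b
7) 3683.589ms=52/7b +283.353ms=4/7b
Σ=8b of 8 (121bpm 4/4) — PASS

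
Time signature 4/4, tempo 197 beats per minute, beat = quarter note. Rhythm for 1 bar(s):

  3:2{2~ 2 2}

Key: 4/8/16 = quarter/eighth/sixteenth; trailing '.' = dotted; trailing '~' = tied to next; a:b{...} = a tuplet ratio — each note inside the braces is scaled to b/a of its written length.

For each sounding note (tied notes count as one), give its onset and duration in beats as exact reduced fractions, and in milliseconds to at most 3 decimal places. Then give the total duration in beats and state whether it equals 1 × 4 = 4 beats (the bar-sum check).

1) 0.0ms=0b +812.183ms=8/3b
2) 812.183ms=8/3b +406.091ms=4/3b
Σ=4b of 4 (197bpm 4/4) — PASS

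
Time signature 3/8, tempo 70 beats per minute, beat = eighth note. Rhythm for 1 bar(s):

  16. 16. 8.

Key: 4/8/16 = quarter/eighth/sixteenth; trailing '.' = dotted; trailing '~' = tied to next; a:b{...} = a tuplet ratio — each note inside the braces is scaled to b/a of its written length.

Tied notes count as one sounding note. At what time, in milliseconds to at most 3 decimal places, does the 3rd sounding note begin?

note 3 onset = 3/2b = 1285.714ms

1. 0.0ms @ 0 + 642.857ms (3/4)
2. 642.857ms @ 3/4 + 642.857ms (3/4)
3. 1285.714ms @ 3/2 + 1285.714ms (3/2)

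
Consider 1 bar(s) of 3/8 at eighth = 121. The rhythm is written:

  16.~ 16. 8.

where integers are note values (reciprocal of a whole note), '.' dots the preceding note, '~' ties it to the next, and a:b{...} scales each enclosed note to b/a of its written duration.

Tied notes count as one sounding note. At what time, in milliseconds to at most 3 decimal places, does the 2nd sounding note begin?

1. 0.0ms @ 0 + 743.802ms (3/2)
2. 743.802ms @ 3/2 + 743.802ms (3/2)

note 2 onset = 3/2b = 743.802ms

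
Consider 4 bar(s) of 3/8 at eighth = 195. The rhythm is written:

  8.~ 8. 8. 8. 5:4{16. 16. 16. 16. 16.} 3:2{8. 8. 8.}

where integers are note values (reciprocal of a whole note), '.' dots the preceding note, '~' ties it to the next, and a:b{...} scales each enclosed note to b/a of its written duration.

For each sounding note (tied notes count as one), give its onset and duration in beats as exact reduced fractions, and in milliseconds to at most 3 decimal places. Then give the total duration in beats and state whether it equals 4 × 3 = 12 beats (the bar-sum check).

1) 0.0ms=0b +923.077ms=3b
2) 923.077ms=3b +461.538ms=3/2b
3) 1384.615ms=9/2b +461.538ms=3/2b
4) 1846.154ms=6b +184.615ms=3/5b
5) 2030.769ms=33/5b +184.615ms=3/5b
6) 2215.385ms=36/5b +184.615ms=3/5b
7) 2400.0ms=39/5b +184.615ms=3/5b
8) 2584.615ms=42/5b +184.615ms=3/5b
9) 2769.231ms=9b +307.692ms=1b
10) 3076.923ms=10b +307.692ms=1b
11) 3384.615ms=11b +307.692ms=1b
Σ=12b of 12 (195bpm 3/8) — PASS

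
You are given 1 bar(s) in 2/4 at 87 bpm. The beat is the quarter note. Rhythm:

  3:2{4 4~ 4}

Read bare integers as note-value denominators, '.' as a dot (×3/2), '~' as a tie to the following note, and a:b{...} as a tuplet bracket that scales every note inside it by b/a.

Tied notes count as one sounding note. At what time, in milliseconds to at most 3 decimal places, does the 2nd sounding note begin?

note 2 onset = 2/3b = 459.77ms

1. 0.0ms @ 0 + 459.77ms (2/3)
2. 459.77ms @ 2/3 + 919.54ms (4/3)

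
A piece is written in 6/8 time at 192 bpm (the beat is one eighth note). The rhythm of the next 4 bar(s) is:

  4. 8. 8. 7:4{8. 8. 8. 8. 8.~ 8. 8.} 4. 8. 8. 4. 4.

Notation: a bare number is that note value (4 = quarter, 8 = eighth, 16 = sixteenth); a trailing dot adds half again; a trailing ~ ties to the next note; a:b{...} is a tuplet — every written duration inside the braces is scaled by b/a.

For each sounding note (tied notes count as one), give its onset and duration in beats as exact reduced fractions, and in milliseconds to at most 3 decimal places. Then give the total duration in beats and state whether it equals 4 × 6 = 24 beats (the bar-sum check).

1) 0.0ms=0b +937.5ms=3b
2) 937.5ms=3b +468.75ms=3/2b
3) 1406.25ms=9/2b +468.75ms=3/2b
4) 1875.0ms=6b +267.857ms=6/7b
5) 2142.857ms=48/7b +267.857ms=6/7b
6) 2410.714ms=54/7b +267.857ms=6/7b
7) 2678.571ms=60/7b +267.857ms=6/7b
8) 2946.429ms=66/7b +535.714ms=12/7b
9) 3482.143ms=78/7b +267.857ms=6/7b
10) 3750.0ms=12b +937.5ms=3b
11) 4687.5ms=15b +468.75ms=3/2b
12) 5156.25ms=33/2b +468.75ms=3/2b
13) 5625.0ms=18b +937.5ms=3b
14) 6562.5ms=21b +937.5ms=3b
Σ=24b of 24 (192bpm 6/8) — PASS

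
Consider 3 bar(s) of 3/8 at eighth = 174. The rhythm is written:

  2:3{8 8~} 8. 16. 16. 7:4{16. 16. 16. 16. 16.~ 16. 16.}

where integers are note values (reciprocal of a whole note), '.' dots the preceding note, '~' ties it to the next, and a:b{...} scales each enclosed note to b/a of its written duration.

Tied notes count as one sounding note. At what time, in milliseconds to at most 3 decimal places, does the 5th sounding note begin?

1. 0.0ms @ 0 + 517.241ms (3/2)
2. 517.241ms @ 3/2 + 1034.483ms (3)
3. 1551.724ms @ 9/2 + 258.621ms (3/4)
4. 1810.345ms @ 21/4 + 258.621ms (3/4)
5. 2068.966ms @ 6 + 147.783ms (3/7)
6. 2216.749ms @ 45/7 + 147.783ms (3/7)
7. 2364.532ms @ 48/7 + 147.783ms (3/7)
8. 2512.315ms @ 51/7 + 147.783ms (3/7)
9. 2660.099ms @ 54/7 + 295.567ms (6/7)
10. 2955.665ms @ 60/7 + 147.783ms (3/7)

note 5 onset = 6b = 2068.966ms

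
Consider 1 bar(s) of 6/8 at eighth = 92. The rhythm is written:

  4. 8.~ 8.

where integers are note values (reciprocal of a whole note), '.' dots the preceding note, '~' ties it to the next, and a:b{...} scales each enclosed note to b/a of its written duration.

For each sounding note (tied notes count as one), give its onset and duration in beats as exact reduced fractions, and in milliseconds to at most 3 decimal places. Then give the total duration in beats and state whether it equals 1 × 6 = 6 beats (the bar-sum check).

1) 0.0ms=0b +1956.522ms=3b
2) 1956.522ms=3b +1956.522ms=3b
Σ=6b of 6 (92bpm 6/8) — PASS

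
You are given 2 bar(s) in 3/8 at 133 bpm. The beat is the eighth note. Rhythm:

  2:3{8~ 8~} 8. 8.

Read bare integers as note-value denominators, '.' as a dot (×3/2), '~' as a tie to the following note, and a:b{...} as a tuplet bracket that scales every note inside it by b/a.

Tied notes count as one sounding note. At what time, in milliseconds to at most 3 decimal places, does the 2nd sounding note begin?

note 2 onset = 9/2b = 2030.075ms

1. 0.0ms @ 0 + 2030.075ms (9/2)
2. 2030.075ms @ 9/2 + 676.692ms (3/2)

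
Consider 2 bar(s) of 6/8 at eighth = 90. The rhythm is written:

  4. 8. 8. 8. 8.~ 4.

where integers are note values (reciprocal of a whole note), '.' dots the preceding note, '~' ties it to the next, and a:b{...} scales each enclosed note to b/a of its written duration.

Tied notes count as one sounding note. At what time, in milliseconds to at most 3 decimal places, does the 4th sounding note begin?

note 4 onset = 6b = 4000.0ms

1. 0.0ms @ 0 + 2000.0ms (3)
2. 2000.0ms @ 3 + 1000.0ms (3/2)
3. 3000.0ms @ 9/2 + 1000.0ms (3/2)
4. 4000.0ms @ 6 + 1000.0ms (3/2)
5. 5000.0ms @ 15/2 + 3000.0ms (9/2)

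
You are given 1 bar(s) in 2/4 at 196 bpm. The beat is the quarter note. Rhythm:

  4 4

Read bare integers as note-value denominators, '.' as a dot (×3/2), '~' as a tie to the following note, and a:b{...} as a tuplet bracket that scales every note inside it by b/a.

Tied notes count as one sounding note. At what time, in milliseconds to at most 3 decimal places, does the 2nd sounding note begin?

1. 0.0ms @ 0 + 306.122ms (1)
2. 306.122ms @ 1 + 306.122ms (1)

note 2 onset = 1b = 306.122ms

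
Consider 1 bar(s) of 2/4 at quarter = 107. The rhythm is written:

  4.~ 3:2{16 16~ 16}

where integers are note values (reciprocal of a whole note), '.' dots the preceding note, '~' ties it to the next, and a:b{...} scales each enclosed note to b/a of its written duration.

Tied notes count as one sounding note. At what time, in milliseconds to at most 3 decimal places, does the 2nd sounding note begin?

note 2 onset = 5/3b = 934.579ms

1. 0.0ms @ 0 + 934.579ms (5/3)
2. 934.579ms @ 5/3 + 186.916ms (1/3)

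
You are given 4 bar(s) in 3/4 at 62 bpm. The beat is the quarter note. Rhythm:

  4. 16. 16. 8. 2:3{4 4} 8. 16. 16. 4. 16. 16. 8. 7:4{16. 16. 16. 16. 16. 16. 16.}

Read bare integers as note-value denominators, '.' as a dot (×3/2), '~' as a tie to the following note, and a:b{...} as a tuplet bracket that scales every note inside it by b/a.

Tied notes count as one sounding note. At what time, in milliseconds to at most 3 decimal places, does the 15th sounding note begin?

1. 0.0ms @ 0 + 1451.613ms (3/2)
2. 1451.613ms @ 3/2 + 362.903ms (3/8)
3. 1814.516ms @ 15/8 + 362.903ms (3/8)
4. 2177.419ms @ 9/4 + 725.806ms (3/4)
5. 2903.226ms @ 3 + 1451.613ms (3/2)
6. 4354.839ms @ 9/2 + 1451.613ms (3/2)
7. 5806.452ms @ 6 + 725.806ms (3/4)
8. 6532.258ms @ 27/4 + 362.903ms (3/8)
9. 6895.161ms @ 57/8 + 362.903ms (3/8)
10. 7258.065ms @ 15/2 + 1451.613ms (3/2)
11. 8709.677ms @ 9 + 362.903ms (3/8)
12. 9072.581ms @ 75/8 + 362.903ms (3/8)
13. 9435.484ms @ 39/4 + 725.806ms (3/4)
14. 10161.29ms @ 21/2 + 207.373ms (3/14)
15. 10368.664ms @ 75/7 + 207.373ms (3/14)
16. 10576.037ms @ 153/14 + 207.373ms (3/14)
17. 10783.41ms @ 78/7 + 207.373ms (3/14)
18. 10990.783ms @ 159/14 + 207.373ms (3/14)
19. 11198.157ms @ 81/7 + 207.373ms (3/14)
20. 11405.53ms @ 165/14 + 207.373ms (3/14)

note 15 onset = 75/7b = 10368.664ms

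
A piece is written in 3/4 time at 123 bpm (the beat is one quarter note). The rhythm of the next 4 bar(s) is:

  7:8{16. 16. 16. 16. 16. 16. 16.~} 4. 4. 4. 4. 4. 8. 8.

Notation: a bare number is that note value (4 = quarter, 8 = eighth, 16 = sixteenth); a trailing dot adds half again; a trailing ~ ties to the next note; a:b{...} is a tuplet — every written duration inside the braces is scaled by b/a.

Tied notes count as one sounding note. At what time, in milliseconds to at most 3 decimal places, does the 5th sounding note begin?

1. 0.0ms @ 0 + 209.059ms (3/7)
2. 209.059ms @ 3/7 + 209.059ms (3/7)
3. 418.118ms @ 6/7 + 209.059ms (3/7)
4. 627.178ms @ 9/7 + 209.059ms (3/7)
5. 836.237ms @ 12/7 + 209.059ms (3/7)
6. 1045.296ms @ 15/7 + 209.059ms (3/7)
7. 1254.355ms @ 18/7 + 940.767ms (27/14)
8. 2195.122ms @ 9/2 + 731.707ms (3/2)
9. 2926.829ms @ 6 + 731.707ms (3/2)
10. 3658.537ms @ 15/2 + 731.707ms (3/2)
11. 4390.244ms @ 9 + 731.707ms (3/2)
12. 5121.951ms @ 21/2 + 365.854ms (3/4)
13. 5487.805ms @ 45/4 + 365.854ms (3/4)

note 5 onset = 12/7b = 836.237ms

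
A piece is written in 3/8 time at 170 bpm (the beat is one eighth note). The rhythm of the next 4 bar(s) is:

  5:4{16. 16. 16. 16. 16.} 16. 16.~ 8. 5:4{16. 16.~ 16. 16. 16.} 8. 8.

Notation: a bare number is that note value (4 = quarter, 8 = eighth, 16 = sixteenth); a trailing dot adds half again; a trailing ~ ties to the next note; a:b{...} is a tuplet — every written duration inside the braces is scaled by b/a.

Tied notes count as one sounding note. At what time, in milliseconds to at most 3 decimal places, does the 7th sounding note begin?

note 7 onset = 15/4b = 1323.529ms

1. 0.0ms @ 0 + 211.765ms (3/5)
2. 211.765ms @ 3/5 + 211.765ms (3/5)
3. 423.529ms @ 6/5 + 211.765ms (3/5)
4. 635.294ms @ 9/5 + 211.765ms (3/5)
5. 847.059ms @ 12/5 + 211.765ms (3/5)
6. 1058.824ms @ 3 + 264.706ms (3/4)
7. 1323.529ms @ 15/4 + 794.118ms (9/4)
8. 2117.647ms @ 6 + 211.765ms (3/5)
9. 2329.412ms @ 33/5 + 423.529ms (6/5)
10. 2752.941ms @ 39/5 + 211.765ms (3/5)
11. 2964.706ms @ 42/5 + 211.765ms (3/5)
12. 3176.471ms @ 9 + 529.412ms (3/2)
13. 3705.882ms @ 21/2 + 529.412ms (3/2)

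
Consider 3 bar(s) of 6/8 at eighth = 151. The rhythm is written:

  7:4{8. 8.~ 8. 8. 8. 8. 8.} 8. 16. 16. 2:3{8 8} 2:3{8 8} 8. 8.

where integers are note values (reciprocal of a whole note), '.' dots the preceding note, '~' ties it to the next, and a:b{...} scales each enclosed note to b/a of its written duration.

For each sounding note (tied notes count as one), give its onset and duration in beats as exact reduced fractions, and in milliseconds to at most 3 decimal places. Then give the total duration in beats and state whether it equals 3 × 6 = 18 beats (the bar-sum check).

1) 0.0ms=0b +340.587ms=6/7b
2) 340.587ms=6/7b +681.173ms=12/7b
3) 1021.76ms=18/7b +340.587ms=6/7b
4) 1362.346ms=24/7b +340.587ms=6/7b
5) 1702.933ms=30/7b +340.587ms=6/7b
6) 2043.519ms=36/7b +340.587ms=6/7b
7) 2384.106ms=6b +596.026ms=3/2b
8) 2980.132ms=15/2b +298.013ms=3/4b
9) 3278.146ms=33/4b +298.013ms=3/4b
10) 3576.159ms=9b +596.026ms=3/2b
11) 4172.185ms=21/2b +596.026ms=3/2b
12) 4768.212ms=12b +596.026ms=3/2b
13) 5364.238ms=27/2b +596.026ms=3/2b
14) 5960.265ms=15b +596.026ms=3/2b
15) 6556.291ms=33/2b +596.026ms=3/2b
Σ=18b of 18 (151bpm 6/8) — PASS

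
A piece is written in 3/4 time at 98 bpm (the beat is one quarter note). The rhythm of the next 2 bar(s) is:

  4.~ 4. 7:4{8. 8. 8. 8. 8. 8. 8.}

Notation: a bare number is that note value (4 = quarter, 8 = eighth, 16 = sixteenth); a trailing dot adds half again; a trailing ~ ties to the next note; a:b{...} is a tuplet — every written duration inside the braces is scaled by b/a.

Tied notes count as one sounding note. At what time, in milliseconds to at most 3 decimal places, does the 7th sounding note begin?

1. 0.0ms @ 0 + 1836.735ms (3)
2. 1836.735ms @ 3 + 262.391ms (3/7)
3. 2099.125ms @ 24/7 + 262.391ms (3/7)
4. 2361.516ms @ 27/7 + 262.391ms (3/7)
5. 2623.907ms @ 30/7 + 262.391ms (3/7)
6. 2886.297ms @ 33/7 + 262.391ms (3/7)
7. 3148.688ms @ 36/7 + 262.391ms (3/7)
8. 3411.079ms @ 39/7 + 262.391ms (3/7)

note 7 onset = 36/7b = 3148.688ms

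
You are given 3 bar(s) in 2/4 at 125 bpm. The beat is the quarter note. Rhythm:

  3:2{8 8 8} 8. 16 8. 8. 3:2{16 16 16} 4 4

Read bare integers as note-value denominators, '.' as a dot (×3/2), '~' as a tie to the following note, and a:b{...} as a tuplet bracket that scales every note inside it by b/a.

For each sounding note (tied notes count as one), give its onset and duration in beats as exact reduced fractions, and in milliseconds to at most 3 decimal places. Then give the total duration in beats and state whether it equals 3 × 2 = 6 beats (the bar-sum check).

1) 0.0ms=0b +160.0ms=1/3b
2) 160.0ms=1/3b +160.0ms=1/3b
3) 320.0ms=2/3b +160.0ms=1/3b
4) 480.0ms=1b +360.0ms=3/4b
5) 840.0ms=7/4b +120.0ms=1/4b
6) 960.0ms=2b +360.0ms=3/4b
7) 1320.0ms=11/4b +360.0ms=3/4b
8) 1680.0ms=7/2b +80.0ms=1/6b
9) 1760.0ms=11/3b +80.0ms=1/6b
10) 1840.0ms=23/6b +80.0ms=1/6b
11) 1920.0ms=4b +480.0ms=1b
12) 2400.0ms=5b +480.0ms=1b
Σ=6b of 6 (125bpm 2/4) — PASS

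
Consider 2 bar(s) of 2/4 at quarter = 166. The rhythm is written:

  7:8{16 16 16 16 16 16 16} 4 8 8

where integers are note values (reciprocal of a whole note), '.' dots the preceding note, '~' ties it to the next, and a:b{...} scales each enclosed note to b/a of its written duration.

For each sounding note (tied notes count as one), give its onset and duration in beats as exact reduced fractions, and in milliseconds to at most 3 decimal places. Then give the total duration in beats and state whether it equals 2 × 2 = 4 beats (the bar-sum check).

1) 0.0ms=0b +103.27ms=2/7b
2) 103.27ms=2/7b +103.27ms=2/7b
3) 206.54ms=4/7b +103.27ms=2/7b
4) 309.811ms=6/7b +103.27ms=2/7b
5) 413.081ms=8/7b +103.27ms=2/7b
6) 516.351ms=10/7b +103.27ms=2/7b
7) 619.621ms=12/7b +103.27ms=2/7b
8) 722.892ms=2b +361.446ms=1b
9) 1084.337ms=3b +180.723ms=1/2b
10) 1265.06ms=7/2b +180.723ms=1/2b
Σ=4b of 4 (166bpm 2/4) — PASS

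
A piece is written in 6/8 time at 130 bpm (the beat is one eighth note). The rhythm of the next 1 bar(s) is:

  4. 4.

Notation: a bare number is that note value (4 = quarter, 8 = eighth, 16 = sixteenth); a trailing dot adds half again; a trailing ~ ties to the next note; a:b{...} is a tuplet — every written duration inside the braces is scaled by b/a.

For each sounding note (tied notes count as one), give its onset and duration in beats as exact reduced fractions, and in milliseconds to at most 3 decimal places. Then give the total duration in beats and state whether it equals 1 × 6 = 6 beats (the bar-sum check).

1) 0.0ms=0b +1384.615ms=3b
2) 1384.615ms=3b +1384.615ms=3b
Σ=6b of 6 (130bpm 6/8) — PASS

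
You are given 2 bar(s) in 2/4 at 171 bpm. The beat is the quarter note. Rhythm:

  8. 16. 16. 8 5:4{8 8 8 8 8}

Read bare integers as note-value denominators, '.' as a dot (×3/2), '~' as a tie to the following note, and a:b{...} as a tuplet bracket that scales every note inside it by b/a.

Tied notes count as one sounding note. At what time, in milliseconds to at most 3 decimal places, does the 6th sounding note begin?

note 6 onset = 12/5b = 842.105ms

1. 0.0ms @ 0 + 263.158ms (3/4)
2. 263.158ms @ 3/4 + 131.579ms (3/8)
3. 394.737ms @ 9/8 + 131.579ms (3/8)
4. 526.316ms @ 3/2 + 175.439ms (1/2)
5. 701.754ms @ 2 + 140.351ms (2/5)
6. 842.105ms @ 12/5 + 140.351ms (2/5)
7. 982.456ms @ 14/5 + 140.351ms (2/5)
8. 1122.807ms @ 16/5 + 140.351ms (2/5)
9. 1263.158ms @ 18/5 + 140.351ms (2/5)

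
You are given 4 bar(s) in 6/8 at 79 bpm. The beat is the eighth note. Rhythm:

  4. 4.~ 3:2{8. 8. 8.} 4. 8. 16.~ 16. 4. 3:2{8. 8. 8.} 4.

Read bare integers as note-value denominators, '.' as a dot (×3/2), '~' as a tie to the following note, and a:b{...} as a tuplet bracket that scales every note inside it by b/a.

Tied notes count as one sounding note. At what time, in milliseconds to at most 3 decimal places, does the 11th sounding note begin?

1. 0.0ms @ 0 + 2278.481ms (3)
2. 2278.481ms @ 3 + 3037.975ms (4)
3. 5316.456ms @ 7 + 759.494ms (1)
4. 6075.949ms @ 8 + 759.494ms (1)
5. 6835.443ms @ 9 + 2278.481ms (3)
6. 9113.924ms @ 12 + 1139.241ms (3/2)
7. 10253.165ms @ 27/2 + 1139.241ms (3/2)
8. 11392.405ms @ 15 + 2278.481ms (3)
9. 13670.886ms @ 18 + 759.494ms (1)
10. 14430.38ms @ 19 + 759.494ms (1)
11. 15189.873ms @ 20 + 759.494ms (1)
12. 15949.367ms @ 21 + 2278.481ms (3)

note 11 onset = 20b = 15189.873ms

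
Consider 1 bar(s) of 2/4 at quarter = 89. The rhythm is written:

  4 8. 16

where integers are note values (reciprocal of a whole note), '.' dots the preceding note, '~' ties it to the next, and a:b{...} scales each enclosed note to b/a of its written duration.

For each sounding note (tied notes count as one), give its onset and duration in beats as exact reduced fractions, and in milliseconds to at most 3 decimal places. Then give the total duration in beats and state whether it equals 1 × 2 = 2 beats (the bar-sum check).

1) 0.0ms=0b +674.157ms=1b
2) 674.157ms=1b +505.618ms=3/4b
3) 1179.775ms=7/4b +168.539ms=1/4b
Σ=2b of 2 (89bpm 2/4) — PASS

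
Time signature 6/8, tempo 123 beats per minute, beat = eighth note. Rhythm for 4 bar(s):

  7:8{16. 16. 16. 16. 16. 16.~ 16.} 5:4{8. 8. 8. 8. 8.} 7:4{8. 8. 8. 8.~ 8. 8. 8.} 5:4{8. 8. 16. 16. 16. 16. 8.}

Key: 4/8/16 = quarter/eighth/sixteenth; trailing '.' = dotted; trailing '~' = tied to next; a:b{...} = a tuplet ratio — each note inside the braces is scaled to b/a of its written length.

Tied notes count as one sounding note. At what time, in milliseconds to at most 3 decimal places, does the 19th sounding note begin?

note 19 onset = 96/5b = 9365.854ms

1. 0.0ms @ 0 + 418.118ms (6/7)
2. 418.118ms @ 6/7 + 418.118ms (6/7)
3. 836.237ms @ 12/7 + 418.118ms (6/7)
4. 1254.355ms @ 18/7 + 418.118ms (6/7)
5. 1672.474ms @ 24/7 + 418.118ms (6/7)
6. 2090.592ms @ 30/7 + 836.237ms (12/7)
7. 2926.829ms @ 6 + 585.366ms (6/5)
8. 3512.195ms @ 36/5 + 585.366ms (6/5)
9. 4097.561ms @ 42/5 + 585.366ms (6/5)
10. 4682.927ms @ 48/5 + 585.366ms (6/5)
11. 5268.293ms @ 54/5 + 585.366ms (6/5)
12. 5853.659ms @ 12 + 418.118ms (6/7)
13. 6271.777ms @ 90/7 + 418.118ms (6/7)
14. 6689.895ms @ 96/7 + 418.118ms (6/7)
15. 7108.014ms @ 102/7 + 836.237ms (12/7)
16. 7944.251ms @ 114/7 + 418.118ms (6/7)
17. 8362.369ms @ 120/7 + 418.118ms (6/7)
18. 8780.488ms @ 18 + 585.366ms (6/5)
19. 9365.854ms @ 96/5 + 585.366ms (6/5)
20. 9951.22ms @ 102/5 + 292.683ms (3/5)
21. 10243.902ms @ 21 + 292.683ms (3/5)
22. 10536.585ms @ 108/5 + 292.683ms (3/5)
23. 10829.268ms @ 111/5 + 292.683ms (3/5)
24. 11121.951ms @ 114/5 + 585.366ms (6/5)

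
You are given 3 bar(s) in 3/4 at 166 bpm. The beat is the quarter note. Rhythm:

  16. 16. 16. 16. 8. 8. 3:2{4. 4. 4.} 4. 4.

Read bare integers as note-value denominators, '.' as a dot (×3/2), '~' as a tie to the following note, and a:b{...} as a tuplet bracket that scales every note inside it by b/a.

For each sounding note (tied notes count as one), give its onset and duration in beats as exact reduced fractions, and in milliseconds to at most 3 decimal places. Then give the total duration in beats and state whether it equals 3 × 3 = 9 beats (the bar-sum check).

1) 0.0ms=0b +135.542ms=3/8b
2) 135.542ms=3/8b +135.542ms=3/8b
3) 271.084ms=3/4b +135.542ms=3/8b
4) 406.627ms=9/8b +135.542ms=3/8b
5) 542.169ms=3/2b +271.084ms=3/4b
6) 813.253ms=9/4b +271.084ms=3/4b
7) 1084.337ms=3b +361.446ms=1b
8) 1445.783ms=4b +361.446ms=1b
9) 1807.229ms=5b +361.446ms=1b
10) 2168.675ms=6b +542.169ms=3/2b
11) 2710.843ms=15/2b +542.169ms=3/2b
Σ=9b of 9 (166bpm 3/4) — PASS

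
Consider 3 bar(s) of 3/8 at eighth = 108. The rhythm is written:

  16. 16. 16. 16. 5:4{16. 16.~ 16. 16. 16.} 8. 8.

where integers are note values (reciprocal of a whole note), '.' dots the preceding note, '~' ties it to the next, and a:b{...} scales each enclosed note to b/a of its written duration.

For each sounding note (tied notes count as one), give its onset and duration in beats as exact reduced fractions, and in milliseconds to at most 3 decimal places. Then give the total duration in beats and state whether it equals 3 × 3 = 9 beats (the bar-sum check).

1) 0.0ms=0b +416.667ms=3/4b
2) 416.667ms=3/4b +416.667ms=3/4b
3) 833.333ms=3/2b +416.667ms=3/4b
4) 1250.0ms=9/4b +416.667ms=3/4b
5) 1666.667ms=3b +333.333ms=3/5b
6) 2000.0ms=18/5b +666.667ms=6/5b
7) 2666.667ms=24/5b +333.333ms=3/5b
8) 3000.0ms=27/5b +333.333ms=3/5b
9) 3333.333ms=6b +833.333ms=3/2b
10) 4166.667ms=15/2b +833.333ms=3/2b
Σ=9b of 9 (108bpm 3/8) — PASS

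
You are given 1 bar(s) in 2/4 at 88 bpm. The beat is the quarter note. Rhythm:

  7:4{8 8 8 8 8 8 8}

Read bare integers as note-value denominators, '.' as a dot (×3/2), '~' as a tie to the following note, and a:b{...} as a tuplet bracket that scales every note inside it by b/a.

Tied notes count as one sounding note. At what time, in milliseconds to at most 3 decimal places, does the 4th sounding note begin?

note 4 onset = 6/7b = 584.416ms

1. 0.0ms @ 0 + 194.805ms (2/7)
2. 194.805ms @ 2/7 + 194.805ms (2/7)
3. 389.61ms @ 4/7 + 194.805ms (2/7)
4. 584.416ms @ 6/7 + 194.805ms (2/7)
5. 779.221ms @ 8/7 + 194.805ms (2/7)
6. 974.026ms @ 10/7 + 194.805ms (2/7)
7. 1168.831ms @ 12/7 + 194.805ms (2/7)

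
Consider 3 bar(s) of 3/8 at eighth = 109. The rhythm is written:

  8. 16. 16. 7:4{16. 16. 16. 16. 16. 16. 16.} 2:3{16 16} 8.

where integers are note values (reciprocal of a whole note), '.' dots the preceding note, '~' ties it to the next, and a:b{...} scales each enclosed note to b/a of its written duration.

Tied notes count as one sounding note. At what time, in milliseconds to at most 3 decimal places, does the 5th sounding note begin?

1. 0.0ms @ 0 + 825.688ms (3/2)
2. 825.688ms @ 3/2 + 412.844ms (3/4)
3. 1238.532ms @ 9/4 + 412.844ms (3/4)
4. 1651.376ms @ 3 + 235.911ms (3/7)
5. 1887.287ms @ 24/7 + 235.911ms (3/7)
6. 2123.198ms @ 27/7 + 235.911ms (3/7)
7. 2359.109ms @ 30/7 + 235.911ms (3/7)
8. 2595.02ms @ 33/7 + 235.911ms (3/7)
9. 2830.931ms @ 36/7 + 235.911ms (3/7)
10. 3066.841ms @ 39/7 + 235.911ms (3/7)
11. 3302.752ms @ 6 + 412.844ms (3/4)
12. 3715.596ms @ 27/4 + 412.844ms (3/4)
13. 4128.44ms @ 15/2 + 825.688ms (3/2)

note 5 onset = 24/7b = 1887.287ms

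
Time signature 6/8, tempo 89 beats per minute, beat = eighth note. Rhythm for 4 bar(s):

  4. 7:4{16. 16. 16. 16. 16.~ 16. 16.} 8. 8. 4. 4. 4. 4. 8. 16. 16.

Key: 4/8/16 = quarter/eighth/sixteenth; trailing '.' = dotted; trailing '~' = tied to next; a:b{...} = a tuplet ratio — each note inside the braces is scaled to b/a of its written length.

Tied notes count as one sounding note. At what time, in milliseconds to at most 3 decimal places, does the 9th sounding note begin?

note 9 onset = 15/2b = 5056.18ms

1. 0.0ms @ 0 + 2022.472ms (3)
2. 2022.472ms @ 3 + 288.925ms (3/7)
3. 2311.396ms @ 24/7 + 288.925ms (3/7)
4. 2600.321ms @ 27/7 + 288.925ms (3/7)
5. 2889.246ms @ 30/7 + 288.925ms (3/7)
6. 3178.17ms @ 33/7 + 577.849ms (6/7)
7. 3756.019ms @ 39/7 + 288.925ms (3/7)
8. 4044.944ms @ 6 + 1011.236ms (3/2)
9. 5056.18ms @ 15/2 + 1011.236ms (3/2)
10. 6067.416ms @ 9 + 2022.472ms (3)
11. 8089.888ms @ 12 + 2022.472ms (3)
12. 10112.36ms @ 15 + 2022.472ms (3)
13. 12134.831ms @ 18 + 2022.472ms (3)
14. 14157.303ms @ 21 + 1011.236ms (3/2)
15. 15168.539ms @ 45/2 + 505.618ms (3/4)
16. 15674.157ms @ 93/4 + 505.618ms (3/4)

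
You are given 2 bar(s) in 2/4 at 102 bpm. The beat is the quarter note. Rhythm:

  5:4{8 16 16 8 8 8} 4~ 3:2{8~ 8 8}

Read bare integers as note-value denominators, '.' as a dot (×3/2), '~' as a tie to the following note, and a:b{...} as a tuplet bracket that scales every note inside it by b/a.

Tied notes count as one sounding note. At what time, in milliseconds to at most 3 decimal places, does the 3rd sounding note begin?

note 3 onset = 3/5b = 352.941ms

1. 0.0ms @ 0 + 235.294ms (2/5)
2. 235.294ms @ 2/5 + 117.647ms (1/5)
3. 352.941ms @ 3/5 + 117.647ms (1/5)
4. 470.588ms @ 4/5 + 235.294ms (2/5)
5. 705.882ms @ 6/5 + 235.294ms (2/5)
6. 941.176ms @ 8/5 + 235.294ms (2/5)
7. 1176.471ms @ 2 + 980.392ms (5/3)
8. 2156.863ms @ 11/3 + 196.078ms (1/3)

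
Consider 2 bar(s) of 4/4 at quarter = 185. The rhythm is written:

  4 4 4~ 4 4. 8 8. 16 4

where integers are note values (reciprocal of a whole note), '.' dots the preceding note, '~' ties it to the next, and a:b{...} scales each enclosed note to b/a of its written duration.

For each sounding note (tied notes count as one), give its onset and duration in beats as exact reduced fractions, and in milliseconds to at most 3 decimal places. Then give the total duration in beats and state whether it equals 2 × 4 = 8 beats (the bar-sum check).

1) 0.0ms=0b +324.324ms=1b
2) 324.324ms=1b +324.324ms=1b
3) 648.649ms=2b +648.649ms=2b
4) 1297.297ms=4b +486.486ms=3/2b
5) 1783.784ms=11/2b +162.162ms=1/2b
6) 1945.946ms=6b +243.243ms=3/4b
7) 2189.189ms=27/4b +81.081ms=1/4b
8) 2270.27ms=7b +324.324ms=1b
Σ=8b of 8 (185bpm 4/4) — PASS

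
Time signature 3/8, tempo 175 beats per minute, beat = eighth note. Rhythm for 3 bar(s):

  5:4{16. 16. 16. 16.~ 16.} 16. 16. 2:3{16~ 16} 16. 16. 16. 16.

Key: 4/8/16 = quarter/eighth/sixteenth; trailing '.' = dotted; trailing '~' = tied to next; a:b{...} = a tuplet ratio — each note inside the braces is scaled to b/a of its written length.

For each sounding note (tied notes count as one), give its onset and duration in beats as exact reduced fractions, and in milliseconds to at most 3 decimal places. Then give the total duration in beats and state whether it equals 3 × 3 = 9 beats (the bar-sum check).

1) 0.0ms=0b +205.714ms=3/5b
2) 205.714ms=3/5b +205.714ms=3/5b
3) 411.429ms=6/5b +205.714ms=3/5b
4) 617.143ms=9/5b +411.429ms=6/5b
5) 1028.571ms=3b +257.143ms=3/4b
6) 1285.714ms=15/4b +257.143ms=3/4b
7) 1542.857ms=9/2b +514.286ms=3/2b
8) 2057.143ms=6b +257.143ms=3/4b
9) 2314.286ms=27/4b +257.143ms=3/4b
10) 2571.429ms=15/2b +257.143ms=3/4b
11) 2828.571ms=33/4b +257.143ms=3/4b
Σ=9b of 9 (175bpm 3/8) — PASS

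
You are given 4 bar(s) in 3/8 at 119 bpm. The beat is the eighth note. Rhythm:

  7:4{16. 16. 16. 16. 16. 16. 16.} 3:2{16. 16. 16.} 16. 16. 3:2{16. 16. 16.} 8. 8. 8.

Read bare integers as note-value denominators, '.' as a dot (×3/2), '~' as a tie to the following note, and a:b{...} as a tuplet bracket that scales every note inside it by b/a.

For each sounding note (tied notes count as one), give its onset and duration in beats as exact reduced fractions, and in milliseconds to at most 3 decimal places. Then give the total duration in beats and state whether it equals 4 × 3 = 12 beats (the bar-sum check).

1) 0.0ms=0b +216.086ms=3/7b
2) 216.086ms=3/7b +216.086ms=3/7b
3) 432.173ms=6/7b +216.086ms=3/7b
4) 648.259ms=9/7b +216.086ms=3/7b
5) 864.346ms=12/7b +216.086ms=3/7b
6) 1080.432ms=15/7b +216.086ms=3/7b
7) 1296.519ms=18/7b +216.086ms=3/7b
8) 1512.605ms=3b +252.101ms=1/2b
9) 1764.706ms=7/2b +252.101ms=1/2b
10) 2016.807ms=4b +252.101ms=1/2b
11) 2268.908ms=9/2b +378.151ms=3/4b
12) 2647.059ms=21/4b +378.151ms=3/4b
13) 3025.21ms=6b +252.101ms=1/2b
14) 3277.311ms=13/2b +252.101ms=1/2b
15) 3529.412ms=7b +252.101ms=1/2b
16) 3781.513ms=15/2b +756.303ms=3/2b
17) 4537.815ms=9b +756.303ms=3/2b
18) 5294.118ms=21/2b +756.303ms=3/2b
Σ=12b of 12 (119bpm 3/8) — PASS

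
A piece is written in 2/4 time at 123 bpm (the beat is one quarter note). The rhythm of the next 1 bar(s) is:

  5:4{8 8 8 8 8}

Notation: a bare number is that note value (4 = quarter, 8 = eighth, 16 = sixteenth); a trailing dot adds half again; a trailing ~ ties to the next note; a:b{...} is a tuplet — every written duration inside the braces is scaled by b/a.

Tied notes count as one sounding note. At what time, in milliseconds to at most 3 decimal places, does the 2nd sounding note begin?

note 2 onset = 2/5b = 195.122ms

1. 0.0ms @ 0 + 195.122ms (2/5)
2. 195.122ms @ 2/5 + 195.122ms (2/5)
3. 390.244ms @ 4/5 + 195.122ms (2/5)
4. 585.366ms @ 6/5 + 195.122ms (2/5)
5. 780.488ms @ 8/5 + 195.122ms (2/5)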